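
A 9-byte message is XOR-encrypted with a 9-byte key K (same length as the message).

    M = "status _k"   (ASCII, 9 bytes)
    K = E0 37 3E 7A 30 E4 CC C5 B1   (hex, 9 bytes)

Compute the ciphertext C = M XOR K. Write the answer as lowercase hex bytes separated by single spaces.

byte 0: 73 ⊕ e0 = 93
byte 1: 74 ⊕ 37 = 43
byte 2: 61 ⊕ 3e = 5f
byte 3: 74 ⊕ 7a = 0e
byte 4: 75 ⊕ 30 = 45
byte 5: 73 ⊕ e4 = 97
byte 6: 20 ⊕ cc = ec
byte 7: 5f ⊕ c5 = 9a
byte 8: 6b ⊕ b1 = da

93 43 5f 0e 45 97 ec 9a da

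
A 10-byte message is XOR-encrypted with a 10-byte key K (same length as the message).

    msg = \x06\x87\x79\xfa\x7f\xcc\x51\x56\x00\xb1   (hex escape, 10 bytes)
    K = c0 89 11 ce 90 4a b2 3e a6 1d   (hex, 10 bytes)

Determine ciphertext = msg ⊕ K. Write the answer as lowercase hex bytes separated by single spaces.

00000110 xor 11000000 = 11000110
10000111 xor 10001001 = 00001110
01111001 xor 00010001 = 01101000
11111010 xor 11001110 = 00110100
01111111 xor 10010000 = 11101111
11001100 xor 01001010 = 10000110
01010001 xor 10110010 = 11100011
01010110 xor 00111110 = 01101000
00000000 xor 10100110 = 10100110
10110001 xor 00011101 = 10101100

c6 0e 68 34 ef 86 e3 68 a6 ac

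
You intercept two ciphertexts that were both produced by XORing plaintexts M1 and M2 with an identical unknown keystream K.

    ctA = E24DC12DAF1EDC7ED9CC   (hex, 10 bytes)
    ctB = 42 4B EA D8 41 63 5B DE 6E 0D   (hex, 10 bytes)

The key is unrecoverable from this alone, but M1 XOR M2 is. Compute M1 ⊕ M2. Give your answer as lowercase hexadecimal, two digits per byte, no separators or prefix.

a0062bf5ee7d87a0b7c1

ctA ⊕ ctB = (M1 ⊕ K) ⊕ (M2 ⊕ K) = M1 ⊕ M2 — the shared key cancels under XOR.
226 ⊕  66 = 160
 77 ⊕  75 =   6
193 ⊕ 234 =  43
 45 ⊕ 216 = 245
175 ⊕  65 = 238
 30 ⊕  99 = 125
220 ⊕  91 = 135
126 ⊕ 222 = 160
217 ⊕ 110 = 183
204 ⊕  13 = 193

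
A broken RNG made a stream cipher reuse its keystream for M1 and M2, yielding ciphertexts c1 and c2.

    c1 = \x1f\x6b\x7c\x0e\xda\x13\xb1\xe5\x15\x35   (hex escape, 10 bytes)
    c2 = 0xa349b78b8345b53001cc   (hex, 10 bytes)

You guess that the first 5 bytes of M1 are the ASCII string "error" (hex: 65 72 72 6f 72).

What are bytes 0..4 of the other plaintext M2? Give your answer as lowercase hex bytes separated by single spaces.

d9 50 b9 ea 2b

First, c1 ⊕ c2 = (M1 ⊕ K) ⊕ (M2 ⊕ K) = M1 ⊕ M2, so the key drops out. Then M2 = (M1 ⊕ M2) ⊕ M1 over the first 5 bytes.
byte 0: (1f XOR a3) XOR 65 = bc XOR 65 = d9
byte 1: (6b XOR 49) XOR 72 = 22 XOR 72 = 50
byte 2: (7c XOR b7) XOR 72 = cb XOR 72 = b9
byte 3: (0e XOR 8b) XOR 6f = 85 XOR 6f = ea
byte 4: (da XOR 83) XOR 72 = 59 XOR 72 = 2b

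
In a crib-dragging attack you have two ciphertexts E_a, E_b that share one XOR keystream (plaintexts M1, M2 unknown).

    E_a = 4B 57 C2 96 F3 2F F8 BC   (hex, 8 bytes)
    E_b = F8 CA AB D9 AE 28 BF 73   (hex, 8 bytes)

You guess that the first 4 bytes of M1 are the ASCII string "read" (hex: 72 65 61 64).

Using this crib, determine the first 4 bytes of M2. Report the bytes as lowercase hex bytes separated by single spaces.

c1 f8 08 2b

First, E_a ⊕ E_b = (M1 ⊕ K) ⊕ (M2 ⊕ K) = M1 ⊕ M2, so the key drops out. Then M2 = (M1 ⊕ M2) ⊕ M1 over the first 4 bytes.
byte 0: (4b xor f8) xor 72 = b3 xor 72 = c1
byte 1: (57 xor ca) xor 65 = 9d xor 65 = f8
byte 2: (c2 xor ab) xor 61 = 69 xor 61 = 08
byte 3: (96 xor d9) xor 64 = 4f xor 64 = 2b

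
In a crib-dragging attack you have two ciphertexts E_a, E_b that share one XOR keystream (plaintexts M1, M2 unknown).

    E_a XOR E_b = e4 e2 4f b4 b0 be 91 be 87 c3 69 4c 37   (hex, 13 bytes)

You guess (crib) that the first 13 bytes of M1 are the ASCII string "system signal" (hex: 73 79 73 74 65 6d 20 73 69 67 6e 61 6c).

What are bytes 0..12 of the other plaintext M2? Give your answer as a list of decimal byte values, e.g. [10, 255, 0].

Since E_a ⊕ E_b = M1 ⊕ M2, XORing with the guessed M1 bytes yields the corresponding M2 bytes: M2 = (E_a ⊕ E_b) ⊕ M1.
byte 0: 11100100 xor 01110011 = 10010111
byte 1: 11100010 xor 01111001 = 10011011
byte 2: 01001111 xor 01110011 = 00111100
byte 3: 10110100 xor 01110100 = 11000000
byte 4: 10110000 xor 01100101 = 11010101
byte 5: 10111110 xor 01101101 = 11010011
byte 6: 10010001 xor 00100000 = 10110001
byte 7: 10111110 xor 01110011 = 11001101
byte 8: 10000111 xor 01101001 = 11101110
byte 9: 11000011 xor 01100111 = 10100100
byte 10: 01101001 xor 01101110 = 00000111
byte 11: 01001100 xor 01100001 = 00101101
byte 12: 00110111 xor 01101100 = 01011011

[151, 155, 60, 192, 213, 211, 177, 205, 238, 164, 7, 45, 91]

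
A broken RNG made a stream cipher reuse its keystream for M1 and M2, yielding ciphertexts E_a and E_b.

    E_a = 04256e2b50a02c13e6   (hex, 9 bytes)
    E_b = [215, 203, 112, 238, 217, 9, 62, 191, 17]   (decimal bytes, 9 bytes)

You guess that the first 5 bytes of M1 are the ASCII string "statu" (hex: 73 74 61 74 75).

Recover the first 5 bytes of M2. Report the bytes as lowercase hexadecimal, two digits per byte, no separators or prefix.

First, E_a ⊕ E_b = (M1 ⊕ K) ⊕ (M2 ⊕ K) = M1 ⊕ M2, so the key drops out. Then M2 = (M1 ⊕ M2) ⊕ M1 over the first 5 bytes.
byte 0: (04 ^ d7) ^ 73 = d3 ^ 73 = a0
byte 1: (25 ^ cb) ^ 74 = ee ^ 74 = 9a
byte 2: (6e ^ 70) ^ 61 = 1e ^ 61 = 7f
byte 3: (2b ^ ee) ^ 74 = c5 ^ 74 = b1
byte 4: (50 ^ d9) ^ 75 = 89 ^ 75 = fc

a09a7fb1fc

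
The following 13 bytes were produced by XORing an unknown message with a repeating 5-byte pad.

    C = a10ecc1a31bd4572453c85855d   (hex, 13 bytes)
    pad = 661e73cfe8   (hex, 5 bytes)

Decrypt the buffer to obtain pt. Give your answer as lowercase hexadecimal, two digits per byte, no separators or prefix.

c710bfd5d9db5b018ad4e39b2e

The 5-byte key repeats, so the effective keystream is 66 1e 73 cf e8 66 1e 73 cf e8 66 1e 73.
byte 0: 161 ⊕ 102 = 199
byte 1:  14 ⊕  30 =  16
byte 2: 204 ⊕ 115 = 191
byte 3:  26 ⊕ 207 = 213
byte 4:  49 ⊕ 232 = 217
byte 5: 189 ⊕ 102 = 219
byte 6:  69 ⊕  30 =  91
byte 7: 114 ⊕ 115 =   1
byte 8:  69 ⊕ 207 = 138
byte 9:  60 ⊕ 232 = 212
byte 10: 133 ⊕ 102 = 227
byte 11: 133 ⊕  30 = 155
byte 12:  93 ⊕ 115 =  46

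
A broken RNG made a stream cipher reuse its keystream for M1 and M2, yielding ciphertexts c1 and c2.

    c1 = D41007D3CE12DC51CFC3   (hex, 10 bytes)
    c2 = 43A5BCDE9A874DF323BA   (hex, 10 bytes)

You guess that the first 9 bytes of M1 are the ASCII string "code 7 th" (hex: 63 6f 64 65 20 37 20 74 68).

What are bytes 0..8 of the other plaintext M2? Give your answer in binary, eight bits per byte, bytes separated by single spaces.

First, c1 ⊕ c2 = (M1 ⊕ K) ⊕ (M2 ⊕ K) = M1 ⊕ M2, so the key drops out. Then M2 = (M1 ⊕ M2) ⊕ M1 over the first 9 bytes.
byte 0: (d4 XOR 43) XOR 63 = 97 XOR 63 = f4
byte 1: (10 XOR a5) XOR 6f = b5 XOR 6f = da
byte 2: (07 XOR bc) XOR 64 = bb XOR 64 = df
byte 3: (d3 XOR de) XOR 65 = 0d XOR 65 = 68
byte 4: (ce XOR 9a) XOR 20 = 54 XOR 20 = 74
byte 5: (12 XOR 87) XOR 37 = 95 XOR 37 = a2
byte 6: (dc XOR 4d) XOR 20 = 91 XOR 20 = b1
byte 7: (51 XOR f3) XOR 74 = a2 XOR 74 = d6
byte 8: (cf XOR 23) XOR 68 = ec XOR 68 = 84

11110100 11011010 11011111 01101000 01110100 10100010 10110001 11010110 10000100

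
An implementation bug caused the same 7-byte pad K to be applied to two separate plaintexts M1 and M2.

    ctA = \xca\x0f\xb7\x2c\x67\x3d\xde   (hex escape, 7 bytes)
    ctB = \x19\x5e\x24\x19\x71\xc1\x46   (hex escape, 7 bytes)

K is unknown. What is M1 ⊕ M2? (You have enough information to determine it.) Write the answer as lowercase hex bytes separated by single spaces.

d3 51 93 35 16 fc 98

ctA ⊕ ctB = (M1 ⊕ K) ⊕ (M2 ⊕ K) = M1 ⊕ M2 — the shared key cancels under XOR.
ca XOR 19 = d3
0f XOR 5e = 51
b7 XOR 24 = 93
2c XOR 19 = 35
67 XOR 71 = 16
3d XOR c1 = fc
de XOR 46 = 98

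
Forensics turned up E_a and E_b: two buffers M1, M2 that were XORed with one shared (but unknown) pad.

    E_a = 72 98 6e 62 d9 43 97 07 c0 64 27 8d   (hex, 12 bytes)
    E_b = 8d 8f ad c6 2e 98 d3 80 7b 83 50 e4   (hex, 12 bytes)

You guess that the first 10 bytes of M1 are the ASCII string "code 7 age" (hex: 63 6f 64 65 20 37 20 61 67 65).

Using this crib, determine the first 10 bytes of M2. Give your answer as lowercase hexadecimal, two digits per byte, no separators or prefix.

9c78a7c1d7ec64e6dc82

First, E_a ⊕ E_b = (M1 ⊕ K) ⊕ (M2 ⊕ K) = M1 ⊕ M2, so the key drops out. Then M2 = (M1 ⊕ M2) ⊕ M1 over the first 10 bytes.
byte 0: (72 XOR 8d) XOR 63 = ff XOR 63 = 9c
byte 1: (98 XOR 8f) XOR 6f = 17 XOR 6f = 78
byte 2: (6e XOR ad) XOR 64 = c3 XOR 64 = a7
byte 3: (62 XOR c6) XOR 65 = a4 XOR 65 = c1
byte 4: (d9 XOR 2e) XOR 20 = f7 XOR 20 = d7
byte 5: (43 XOR 98) XOR 37 = db XOR 37 = ec
byte 6: (97 XOR d3) XOR 20 = 44 XOR 20 = 64
byte 7: (07 XOR 80) XOR 61 = 87 XOR 61 = e6
byte 8: (c0 XOR 7b) XOR 67 = bb XOR 67 = dc
byte 9: (64 XOR 83) XOR 65 = e7 XOR 65 = 82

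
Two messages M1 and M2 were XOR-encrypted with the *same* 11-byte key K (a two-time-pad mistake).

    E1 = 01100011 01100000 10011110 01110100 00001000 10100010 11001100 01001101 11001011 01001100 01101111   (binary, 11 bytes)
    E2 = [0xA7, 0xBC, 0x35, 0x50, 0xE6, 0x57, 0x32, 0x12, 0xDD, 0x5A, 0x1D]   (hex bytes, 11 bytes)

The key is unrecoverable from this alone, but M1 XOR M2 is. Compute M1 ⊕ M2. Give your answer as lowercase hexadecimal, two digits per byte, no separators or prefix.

c4dcab24eef5fe5f161672

E1 ⊕ E2 = (M1 ⊕ K) ⊕ (M2 ⊕ K) = M1 ⊕ M2 — the shared key cancels under XOR.
 99 ⊕ 167 = 196
 96 ⊕ 188 = 220
158 ⊕  53 = 171
116 ⊕  80 =  36
  8 ⊕ 230 = 238
162 ⊕  87 = 245
204 ⊕  50 = 254
 77 ⊕  18 =  95
203 ⊕ 221 =  22
 76 ⊕  90 =  22
111 ⊕  29 = 114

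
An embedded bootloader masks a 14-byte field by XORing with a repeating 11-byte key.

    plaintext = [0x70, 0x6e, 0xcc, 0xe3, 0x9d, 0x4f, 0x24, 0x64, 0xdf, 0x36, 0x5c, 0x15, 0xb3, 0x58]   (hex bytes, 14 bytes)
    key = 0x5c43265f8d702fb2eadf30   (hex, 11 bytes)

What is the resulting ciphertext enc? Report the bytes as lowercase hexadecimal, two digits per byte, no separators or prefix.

The 11-byte key repeats, so the effective keystream is 5c 43 26 5f 8d 70 2f b2 ea df 30 5c 43 26.
byte 0: 70 ^ 5c = 2c
byte 1: 6e ^ 43 = 2d
byte 2: cc ^ 26 = ea
byte 3: e3 ^ 5f = bc
byte 4: 9d ^ 8d = 10
byte 5: 4f ^ 70 = 3f
byte 6: 24 ^ 2f = 0b
byte 7: 64 ^ b2 = d6
byte 8: df ^ ea = 35
byte 9: 36 ^ df = e9
byte 10: 5c ^ 30 = 6c
byte 11: 15 ^ 5c = 49
byte 12: b3 ^ 43 = f0
byte 13: 58 ^ 26 = 7e

2c2deabc103f0bd635e96c49f07e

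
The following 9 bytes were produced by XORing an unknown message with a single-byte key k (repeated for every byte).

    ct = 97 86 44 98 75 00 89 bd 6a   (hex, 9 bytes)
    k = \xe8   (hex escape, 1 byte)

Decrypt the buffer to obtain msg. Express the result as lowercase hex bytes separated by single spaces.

7f 6e ac 70 9d e8 61 55 82

The 1-byte key repeats, so the effective keystream is e8 e8 e8 e8 e8 e8 e8 e8 e8.
byte 0: 97 ⊕ e8 = 7f
byte 1: 86 ⊕ e8 = 6e
byte 2: 44 ⊕ e8 = ac
byte 3: 98 ⊕ e8 = 70
byte 4: 75 ⊕ e8 = 9d
byte 5: 00 ⊕ e8 = e8
byte 6: 89 ⊕ e8 = 61
byte 7: bd ⊕ e8 = 55
byte 8: 6a ⊕ e8 = 82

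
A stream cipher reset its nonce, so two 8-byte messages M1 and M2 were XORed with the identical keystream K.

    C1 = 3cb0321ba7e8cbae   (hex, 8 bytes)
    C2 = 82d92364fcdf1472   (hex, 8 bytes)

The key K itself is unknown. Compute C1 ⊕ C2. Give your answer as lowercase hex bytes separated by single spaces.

C1 ⊕ C2 = (M1 ⊕ K) ⊕ (M2 ⊕ K) = M1 ⊕ M2 — the shared key cancels under XOR.
3c ^ 82 = be
b0 ^ d9 = 69
32 ^ 23 = 11
1b ^ 64 = 7f
a7 ^ fc = 5b
e8 ^ df = 37
cb ^ 14 = df
ae ^ 72 = dc

be 69 11 7f 5b 37 df dc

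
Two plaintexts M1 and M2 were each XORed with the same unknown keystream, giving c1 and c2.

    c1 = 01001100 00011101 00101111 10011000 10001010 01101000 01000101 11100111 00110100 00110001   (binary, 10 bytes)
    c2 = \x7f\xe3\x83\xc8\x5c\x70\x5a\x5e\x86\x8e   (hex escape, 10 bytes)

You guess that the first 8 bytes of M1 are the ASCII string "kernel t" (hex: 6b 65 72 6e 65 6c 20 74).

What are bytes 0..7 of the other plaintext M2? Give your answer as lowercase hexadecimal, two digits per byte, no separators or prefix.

First, c1 ⊕ c2 = (M1 ⊕ K) ⊕ (M2 ⊕ K) = M1 ⊕ M2, so the key drops out. Then M2 = (M1 ⊕ M2) ⊕ M1 over the first 8 bytes.
byte 0: (4c XOR 7f) XOR 6b = 33 XOR 6b = 58
byte 1: (1d XOR e3) XOR 65 = fe XOR 65 = 9b
byte 2: (2f XOR 83) XOR 72 = ac XOR 72 = de
byte 3: (98 XOR c8) XOR 6e = 50 XOR 6e = 3e
byte 4: (8a XOR 5c) XOR 65 = d6 XOR 65 = b3
byte 5: (68 XOR 70) XOR 6c = 18 XOR 6c = 74
byte 6: (45 XOR 5a) XOR 20 = 1f XOR 20 = 3f
byte 7: (e7 XOR 5e) XOR 74 = b9 XOR 74 = cd

589bde3eb3743fcd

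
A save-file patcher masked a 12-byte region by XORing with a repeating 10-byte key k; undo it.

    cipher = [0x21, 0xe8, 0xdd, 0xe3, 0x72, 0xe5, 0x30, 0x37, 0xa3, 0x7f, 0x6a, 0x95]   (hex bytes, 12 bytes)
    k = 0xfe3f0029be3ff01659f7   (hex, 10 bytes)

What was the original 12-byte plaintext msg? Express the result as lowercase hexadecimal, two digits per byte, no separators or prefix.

dfd7ddcaccdac021fa8894aa

The 10-byte key repeats, so the effective keystream is fe 3f 00 29 be 3f f0 16 59 f7 fe 3f.
byte 0: 21 xor fe = df
byte 1: e8 xor 3f = d7
byte 2: dd xor 00 = dd
byte 3: e3 xor 29 = ca
byte 4: 72 xor be = cc
byte 5: e5 xor 3f = da
byte 6: 30 xor f0 = c0
byte 7: 37 xor 16 = 21
byte 8: a3 xor 59 = fa
byte 9: 7f xor f7 = 88
byte 10: 6a xor fe = 94
byte 11: 95 xor 3f = aa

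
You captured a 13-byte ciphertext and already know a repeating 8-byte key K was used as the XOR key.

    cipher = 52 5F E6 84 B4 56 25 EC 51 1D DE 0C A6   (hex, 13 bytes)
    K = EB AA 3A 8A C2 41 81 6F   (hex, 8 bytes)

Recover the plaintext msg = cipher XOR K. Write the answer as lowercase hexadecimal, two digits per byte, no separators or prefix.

b9f5dc0e7617a483bab7e48664

The 8-byte key repeats, so the effective keystream is eb aa 3a 8a c2 41 81 6f eb aa 3a 8a c2.
byte 0: 52 ^ eb = b9
byte 1: 5f ^ aa = f5
byte 2: e6 ^ 3a = dc
byte 3: 84 ^ 8a = 0e
byte 4: b4 ^ c2 = 76
byte 5: 56 ^ 41 = 17
byte 6: 25 ^ 81 = a4
byte 7: ec ^ 6f = 83
byte 8: 51 ^ eb = ba
byte 9: 1d ^ aa = b7
byte 10: de ^ 3a = e4
byte 11: 0c ^ 8a = 86
byte 12: a6 ^ c2 = 64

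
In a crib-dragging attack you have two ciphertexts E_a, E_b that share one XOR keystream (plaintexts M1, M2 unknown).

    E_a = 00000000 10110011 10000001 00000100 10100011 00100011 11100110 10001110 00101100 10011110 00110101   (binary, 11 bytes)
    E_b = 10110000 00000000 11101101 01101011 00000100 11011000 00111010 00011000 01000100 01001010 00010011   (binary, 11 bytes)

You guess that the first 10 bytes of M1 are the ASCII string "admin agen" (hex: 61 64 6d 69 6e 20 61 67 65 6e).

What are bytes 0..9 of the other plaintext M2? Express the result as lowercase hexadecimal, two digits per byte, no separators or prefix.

First, E_a ⊕ E_b = (M1 ⊕ K) ⊕ (M2 ⊕ K) = M1 ⊕ M2, so the key drops out. Then M2 = (M1 ⊕ M2) ⊕ M1 over the first 10 bytes.
byte 0: (00 XOR b0) XOR 61 = b0 XOR 61 = d1
byte 1: (b3 XOR 00) XOR 64 = b3 XOR 64 = d7
byte 2: (81 XOR ed) XOR 6d = 6c XOR 6d = 01
byte 3: (04 XOR 6b) XOR 69 = 6f XOR 69 = 06
byte 4: (a3 XOR 04) XOR 6e = a7 XOR 6e = c9
byte 5: (23 XOR d8) XOR 20 = fb XOR 20 = db
byte 6: (e6 XOR 3a) XOR 61 = dc XOR 61 = bd
byte 7: (8e XOR 18) XOR 67 = 96 XOR 67 = f1
byte 8: (2c XOR 44) XOR 65 = 68 XOR 65 = 0d
byte 9: (9e XOR 4a) XOR 6e = d4 XOR 6e = ba

d1d70106c9dbbdf10dba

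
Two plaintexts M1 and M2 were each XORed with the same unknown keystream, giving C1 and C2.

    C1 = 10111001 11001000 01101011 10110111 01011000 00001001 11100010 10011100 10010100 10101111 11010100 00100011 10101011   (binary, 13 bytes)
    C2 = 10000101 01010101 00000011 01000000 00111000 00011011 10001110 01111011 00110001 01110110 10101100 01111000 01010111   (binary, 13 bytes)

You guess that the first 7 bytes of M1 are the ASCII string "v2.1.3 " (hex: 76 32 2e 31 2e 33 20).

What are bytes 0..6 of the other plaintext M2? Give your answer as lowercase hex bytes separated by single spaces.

First, C1 ⊕ C2 = (M1 ⊕ K) ⊕ (M2 ⊕ K) = M1 ⊕ M2, so the key drops out. Then M2 = (M1 ⊕ M2) ⊕ M1 over the first 7 bytes.
byte 0: (b9 xor 85) xor 76 = 3c xor 76 = 4a
byte 1: (c8 xor 55) xor 32 = 9d xor 32 = af
byte 2: (6b xor 03) xor 2e = 68 xor 2e = 46
byte 3: (b7 xor 40) xor 31 = f7 xor 31 = c6
byte 4: (58 xor 38) xor 2e = 60 xor 2e = 4e
byte 5: (09 xor 1b) xor 33 = 12 xor 33 = 21
byte 6: (e2 xor 8e) xor 20 = 6c xor 20 = 4c

4a af 46 c6 4e 21 4c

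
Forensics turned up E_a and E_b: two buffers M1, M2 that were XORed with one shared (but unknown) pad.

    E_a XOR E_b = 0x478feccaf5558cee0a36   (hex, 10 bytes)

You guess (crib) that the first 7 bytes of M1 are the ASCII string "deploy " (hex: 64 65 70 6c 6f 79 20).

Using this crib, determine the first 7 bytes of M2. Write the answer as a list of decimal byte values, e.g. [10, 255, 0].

[35, 234, 156, 166, 154, 44, 172]

Since E_a ⊕ E_b = M1 ⊕ M2, XORing with the guessed M1 bytes yields the corresponding M2 bytes: M2 = (E_a ⊕ E_b) ⊕ M1.
01000111 XOR 01100100 = 00100011
10001111 XOR 01100101 = 11101010
11101100 XOR 01110000 = 10011100
11001010 XOR 01101100 = 10100110
11110101 XOR 01101111 = 10011010
01010101 XOR 01111001 = 00101100
10001100 XOR 00100000 = 10101100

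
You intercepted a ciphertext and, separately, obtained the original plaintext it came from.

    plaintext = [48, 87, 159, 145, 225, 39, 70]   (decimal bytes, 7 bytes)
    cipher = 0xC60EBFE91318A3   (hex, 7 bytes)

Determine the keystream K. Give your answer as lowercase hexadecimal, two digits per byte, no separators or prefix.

Since cipher = plaintext ⊕ K, XORing both sides with plaintext gives K = plaintext ⊕ cipher.
00110000 ⊕ 11000110 = 11110110
01010111 ⊕ 00001110 = 01011001
10011111 ⊕ 10111111 = 00100000
10010001 ⊕ 11101001 = 01111000
11100001 ⊕ 00010011 = 11110010
00100111 ⊕ 00011000 = 00111111
01000110 ⊕ 10100011 = 11100101

f6592078f23fe5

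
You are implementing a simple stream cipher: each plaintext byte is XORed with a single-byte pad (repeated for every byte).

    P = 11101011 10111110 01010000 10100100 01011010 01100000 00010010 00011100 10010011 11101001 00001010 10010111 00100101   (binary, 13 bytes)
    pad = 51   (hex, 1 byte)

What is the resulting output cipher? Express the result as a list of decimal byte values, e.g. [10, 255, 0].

The 1-byte key repeats, so the effective keystream is 51 51 51 51 51 51 51 51 51 51 51 51 51.
byte 0: 235 ^  81 = 186
byte 1: 190 ^  81 = 239
byte 2:  80 ^  81 =   1
byte 3: 164 ^  81 = 245
byte 4:  90 ^  81 =  11
byte 5:  96 ^  81 =  49
byte 6:  18 ^  81 =  67
byte 7:  28 ^  81 =  77
byte 8: 147 ^  81 = 194
byte 9: 233 ^  81 = 184
byte 10:  10 ^  81 =  91
byte 11: 151 ^  81 = 198
byte 12:  37 ^  81 = 116

[186, 239, 1, 245, 11, 49, 67, 77, 194, 184, 91, 198, 116]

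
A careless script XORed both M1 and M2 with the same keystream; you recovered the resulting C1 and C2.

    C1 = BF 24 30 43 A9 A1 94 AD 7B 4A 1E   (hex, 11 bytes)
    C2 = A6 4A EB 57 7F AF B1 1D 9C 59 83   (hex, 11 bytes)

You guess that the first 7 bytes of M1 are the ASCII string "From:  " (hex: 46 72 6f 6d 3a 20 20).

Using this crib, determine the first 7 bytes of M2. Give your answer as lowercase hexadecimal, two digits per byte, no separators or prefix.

5f1cb479ec2e05

First, C1 ⊕ C2 = (M1 ⊕ K) ⊕ (M2 ⊕ K) = M1 ⊕ M2, so the key drops out. Then M2 = (M1 ⊕ M2) ⊕ M1 over the first 7 bytes.
byte 0: (bf xor a6) xor 46 = 19 xor 46 = 5f
byte 1: (24 xor 4a) xor 72 = 6e xor 72 = 1c
byte 2: (30 xor eb) xor 6f = db xor 6f = b4
byte 3: (43 xor 57) xor 6d = 14 xor 6d = 79
byte 4: (a9 xor 7f) xor 3a = d6 xor 3a = ec
byte 5: (a1 xor af) xor 20 = 0e xor 20 = 2e
byte 6: (94 xor b1) xor 20 = 25 xor 20 = 05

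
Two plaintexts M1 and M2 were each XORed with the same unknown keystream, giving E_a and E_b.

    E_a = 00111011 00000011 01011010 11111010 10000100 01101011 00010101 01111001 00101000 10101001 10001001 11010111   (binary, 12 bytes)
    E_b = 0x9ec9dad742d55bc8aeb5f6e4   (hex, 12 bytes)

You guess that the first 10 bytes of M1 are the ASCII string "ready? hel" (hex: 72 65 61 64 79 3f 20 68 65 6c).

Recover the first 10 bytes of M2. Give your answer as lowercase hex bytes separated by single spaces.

First, E_a ⊕ E_b = (M1 ⊕ K) ⊕ (M2 ⊕ K) = M1 ⊕ M2, so the key drops out. Then M2 = (M1 ⊕ M2) ⊕ M1 over the first 10 bytes.
byte 0: (3b XOR 9e) XOR 72 = a5 XOR 72 = d7
byte 1: (03 XOR c9) XOR 65 = ca XOR 65 = af
byte 2: (5a XOR da) XOR 61 = 80 XOR 61 = e1
byte 3: (fa XOR d7) XOR 64 = 2d XOR 64 = 49
byte 4: (84 XOR 42) XOR 79 = c6 XOR 79 = bf
byte 5: (6b XOR d5) XOR 3f = be XOR 3f = 81
byte 6: (15 XOR 5b) XOR 20 = 4e XOR 20 = 6e
byte 7: (79 XOR c8) XOR 68 = b1 XOR 68 = d9
byte 8: (28 XOR ae) XOR 65 = 86 XOR 65 = e3
byte 9: (a9 XOR b5) XOR 6c = 1c XOR 6c = 70

d7 af e1 49 bf 81 6e d9 e3 70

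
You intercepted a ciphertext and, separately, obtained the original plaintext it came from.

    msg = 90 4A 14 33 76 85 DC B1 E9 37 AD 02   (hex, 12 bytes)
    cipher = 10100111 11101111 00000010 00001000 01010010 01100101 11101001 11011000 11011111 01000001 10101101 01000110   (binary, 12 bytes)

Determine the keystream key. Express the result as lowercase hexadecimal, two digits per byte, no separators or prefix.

37a5163b24e0356936760044

Since cipher = msg ⊕ key, XORing both sides with msg gives key = msg ⊕ cipher.
90 XOR a7 = 37
4a XOR ef = a5
14 XOR 02 = 16
33 XOR 08 = 3b
76 XOR 52 = 24
85 XOR 65 = e0
dc XOR e9 = 35
b1 XOR d8 = 69
e9 XOR df = 36
37 XOR 41 = 76
ad XOR ad = 00
02 XOR 46 = 44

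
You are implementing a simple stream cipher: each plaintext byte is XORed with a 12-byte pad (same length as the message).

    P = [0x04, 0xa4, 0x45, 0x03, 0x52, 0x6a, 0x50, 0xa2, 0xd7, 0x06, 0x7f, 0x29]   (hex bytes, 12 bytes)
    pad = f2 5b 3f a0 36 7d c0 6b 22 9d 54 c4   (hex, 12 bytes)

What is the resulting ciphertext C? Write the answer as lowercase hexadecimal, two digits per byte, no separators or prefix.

f6ff7aa3641790c9f59b2bed

04 ^ f2 = f6
a4 ^ 5b = ff
45 ^ 3f = 7a
03 ^ a0 = a3
52 ^ 36 = 64
6a ^ 7d = 17
50 ^ c0 = 90
a2 ^ 6b = c9
d7 ^ 22 = f5
06 ^ 9d = 9b
7f ^ 54 = 2b
29 ^ c4 = ed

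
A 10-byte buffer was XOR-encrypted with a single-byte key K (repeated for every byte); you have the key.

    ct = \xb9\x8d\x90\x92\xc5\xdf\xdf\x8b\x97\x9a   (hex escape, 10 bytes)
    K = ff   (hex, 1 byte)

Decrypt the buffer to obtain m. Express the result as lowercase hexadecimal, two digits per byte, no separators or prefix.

The 1-byte key repeats, so the effective keystream is ff ff ff ff ff ff ff ff ff ff.
byte 0: 10111001 ^ 11111111 = 01000110
byte 1: 10001101 ^ 11111111 = 01110010
byte 2: 10010000 ^ 11111111 = 01101111
byte 3: 10010010 ^ 11111111 = 01101101
byte 4: 11000101 ^ 11111111 = 00111010
byte 5: 11011111 ^ 11111111 = 00100000
byte 6: 11011111 ^ 11111111 = 00100000
byte 7: 10001011 ^ 11111111 = 01110100
byte 8: 10010111 ^ 11111111 = 01101000
byte 9: 10011010 ^ 11111111 = 01100101

46726f6d3a2020746865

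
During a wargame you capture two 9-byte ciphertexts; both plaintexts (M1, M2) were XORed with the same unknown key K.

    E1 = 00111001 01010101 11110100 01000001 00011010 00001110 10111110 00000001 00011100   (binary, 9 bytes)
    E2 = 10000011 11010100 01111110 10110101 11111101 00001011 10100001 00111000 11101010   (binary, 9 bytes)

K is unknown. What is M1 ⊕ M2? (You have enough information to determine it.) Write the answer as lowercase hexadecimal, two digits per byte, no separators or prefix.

E1 ⊕ E2 = (M1 ⊕ K) ⊕ (M2 ⊕ K) = M1 ⊕ M2 — the shared key cancels under XOR.
39 ⊕ 83 = ba
55 ⊕ d4 = 81
f4 ⊕ 7e = 8a
41 ⊕ b5 = f4
1a ⊕ fd = e7
0e ⊕ 0b = 05
be ⊕ a1 = 1f
01 ⊕ 38 = 39
1c ⊕ ea = f6

ba818af4e7051f39f6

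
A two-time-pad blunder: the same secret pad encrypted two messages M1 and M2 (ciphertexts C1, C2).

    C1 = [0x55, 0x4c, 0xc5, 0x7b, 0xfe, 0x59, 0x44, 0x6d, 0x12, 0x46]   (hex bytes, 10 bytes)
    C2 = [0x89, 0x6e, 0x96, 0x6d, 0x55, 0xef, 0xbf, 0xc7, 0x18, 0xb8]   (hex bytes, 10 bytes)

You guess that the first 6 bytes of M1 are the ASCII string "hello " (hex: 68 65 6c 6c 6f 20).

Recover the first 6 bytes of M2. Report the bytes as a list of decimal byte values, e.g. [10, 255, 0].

First, C1 ⊕ C2 = (M1 ⊕ K) ⊕ (M2 ⊕ K) = M1 ⊕ M2, so the key drops out. Then M2 = (M1 ⊕ M2) ⊕ M1 over the first 6 bytes.
byte 0: (55 ^ 89) ^ 68 = dc ^ 68 = b4
byte 1: (4c ^ 6e) ^ 65 = 22 ^ 65 = 47
byte 2: (c5 ^ 96) ^ 6c = 53 ^ 6c = 3f
byte 3: (7b ^ 6d) ^ 6c = 16 ^ 6c = 7a
byte 4: (fe ^ 55) ^ 6f = ab ^ 6f = c4
byte 5: (59 ^ ef) ^ 20 = b6 ^ 20 = 96

[180, 71, 63, 122, 196, 150]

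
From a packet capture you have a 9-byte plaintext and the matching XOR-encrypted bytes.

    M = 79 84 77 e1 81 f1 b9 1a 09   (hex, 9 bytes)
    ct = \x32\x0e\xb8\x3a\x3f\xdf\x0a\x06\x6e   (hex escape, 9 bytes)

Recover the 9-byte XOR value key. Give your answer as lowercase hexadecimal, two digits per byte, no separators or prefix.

Since ct = M ⊕ key, XORing both sides with M gives key = M ⊕ ct.
79 ⊕ 32 = 4b
84 ⊕ 0e = 8a
77 ⊕ b8 = cf
e1 ⊕ 3a = db
81 ⊕ 3f = be
f1 ⊕ df = 2e
b9 ⊕ 0a = b3
1a ⊕ 06 = 1c
09 ⊕ 6e = 67

4b8acfdbbe2eb31c67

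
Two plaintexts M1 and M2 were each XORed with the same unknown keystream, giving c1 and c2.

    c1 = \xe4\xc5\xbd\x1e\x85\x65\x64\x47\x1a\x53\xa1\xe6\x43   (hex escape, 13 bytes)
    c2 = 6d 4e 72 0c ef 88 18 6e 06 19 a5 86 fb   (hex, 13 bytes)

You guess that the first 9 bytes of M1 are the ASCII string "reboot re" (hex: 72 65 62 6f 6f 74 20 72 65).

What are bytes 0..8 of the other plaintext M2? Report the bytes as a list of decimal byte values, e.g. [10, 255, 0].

[251, 238, 173, 125, 5, 153, 92, 91, 121]

First, c1 ⊕ c2 = (M1 ⊕ K) ⊕ (M2 ⊕ K) = M1 ⊕ M2, so the key drops out. Then M2 = (M1 ⊕ M2) ⊕ M1 over the first 9 bytes.
byte 0: (e4 xor 6d) xor 72 = 89 xor 72 = fb
byte 1: (c5 xor 4e) xor 65 = 8b xor 65 = ee
byte 2: (bd xor 72) xor 62 = cf xor 62 = ad
byte 3: (1e xor 0c) xor 6f = 12 xor 6f = 7d
byte 4: (85 xor ef) xor 6f = 6a xor 6f = 05
byte 5: (65 xor 88) xor 74 = ed xor 74 = 99
byte 6: (64 xor 18) xor 20 = 7c xor 20 = 5c
byte 7: (47 xor 6e) xor 72 = 29 xor 72 = 5b
byte 8: (1a xor 06) xor 65 = 1c xor 65 = 79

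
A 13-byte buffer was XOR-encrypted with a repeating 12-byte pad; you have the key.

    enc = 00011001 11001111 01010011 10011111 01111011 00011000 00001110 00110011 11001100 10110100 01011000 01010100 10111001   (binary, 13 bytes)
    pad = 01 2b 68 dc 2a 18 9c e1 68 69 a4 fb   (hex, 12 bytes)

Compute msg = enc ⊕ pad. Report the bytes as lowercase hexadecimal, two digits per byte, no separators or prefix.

The 12-byte key repeats, so the effective keystream is 01 2b 68 dc 2a 18 9c e1 68 69 a4 fb 01.
byte 0: 19 xor 01 = 18
byte 1: cf xor 2b = e4
byte 2: 53 xor 68 = 3b
byte 3: 9f xor dc = 43
byte 4: 7b xor 2a = 51
byte 5: 18 xor 18 = 00
byte 6: 0e xor 9c = 92
byte 7: 33 xor e1 = d2
byte 8: cc xor 68 = a4
byte 9: b4 xor 69 = dd
byte 10: 58 xor a4 = fc
byte 11: 54 xor fb = af
byte 12: b9 xor 01 = b8

18e43b43510092d2a4ddfcafb8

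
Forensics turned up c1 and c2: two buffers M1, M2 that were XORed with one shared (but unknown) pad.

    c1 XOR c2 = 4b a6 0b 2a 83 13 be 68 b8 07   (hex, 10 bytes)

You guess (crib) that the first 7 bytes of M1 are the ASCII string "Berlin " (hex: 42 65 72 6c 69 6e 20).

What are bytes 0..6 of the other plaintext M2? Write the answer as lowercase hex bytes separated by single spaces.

Since c1 ⊕ c2 = M1 ⊕ M2, XORing with the guessed M1 bytes yields the corresponding M2 bytes: M2 = (c1 ⊕ c2) ⊕ M1.
byte 0: 01001011 XOR 01000010 = 00001001
byte 1: 10100110 XOR 01100101 = 11000011
byte 2: 00001011 XOR 01110010 = 01111001
byte 3: 00101010 XOR 01101100 = 01000110
byte 4: 10000011 XOR 01101001 = 11101010
byte 5: 00010011 XOR 01101110 = 01111101
byte 6: 10111110 XOR 00100000 = 10011110

09 c3 79 46 ea 7d 9e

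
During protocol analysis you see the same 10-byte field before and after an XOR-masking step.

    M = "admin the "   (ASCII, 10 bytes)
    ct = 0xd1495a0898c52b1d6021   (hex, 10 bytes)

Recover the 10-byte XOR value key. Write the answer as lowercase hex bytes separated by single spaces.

Since ct = M ⊕ key, XORing both sides with M gives key = M ⊕ ct.
byte 0: 01100001 ^ 11010001 = 10110000
byte 1: 01100100 ^ 01001001 = 00101101
byte 2: 01101101 ^ 01011010 = 00110111
byte 3: 01101001 ^ 00001000 = 01100001
byte 4: 01101110 ^ 10011000 = 11110110
byte 5: 00100000 ^ 11000101 = 11100101
byte 6: 01110100 ^ 00101011 = 01011111
byte 7: 01101000 ^ 00011101 = 01110101
byte 8: 01100101 ^ 01100000 = 00000101
byte 9: 00100000 ^ 00100001 = 00000001

b0 2d 37 61 f6 e5 5f 75 05 01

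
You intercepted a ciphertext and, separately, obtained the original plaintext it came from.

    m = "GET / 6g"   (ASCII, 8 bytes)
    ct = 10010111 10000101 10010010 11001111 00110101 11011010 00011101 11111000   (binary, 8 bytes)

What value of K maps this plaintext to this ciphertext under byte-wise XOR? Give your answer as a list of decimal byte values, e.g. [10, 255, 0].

Since ct = m ⊕ K, XORing both sides with m gives K = m ⊕ ct.
 71 xor 151 = 208
 69 xor 133 = 192
 84 xor 146 = 198
 32 xor 207 = 239
 47 xor  53 =  26
 32 xor 218 = 250
 54 xor  29 =  43
103 xor 248 = 159

[208, 192, 198, 239, 26, 250, 43, 159]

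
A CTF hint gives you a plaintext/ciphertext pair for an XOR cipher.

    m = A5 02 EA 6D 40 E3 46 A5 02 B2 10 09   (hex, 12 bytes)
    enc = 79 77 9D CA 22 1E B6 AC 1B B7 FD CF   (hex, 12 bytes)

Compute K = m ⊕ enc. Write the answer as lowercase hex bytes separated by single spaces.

Since enc = m ⊕ K, XORing both sides with m gives K = m ⊕ enc.
10100101 xor 01111001 = 11011100
00000010 xor 01110111 = 01110101
11101010 xor 10011101 = 01110111
01101101 xor 11001010 = 10100111
01000000 xor 00100010 = 01100010
11100011 xor 00011110 = 11111101
01000110 xor 10110110 = 11110000
10100101 xor 10101100 = 00001001
00000010 xor 00011011 = 00011001
10110010 xor 10110111 = 00000101
00010000 xor 11111101 = 11101101
00001001 xor 11001111 = 11000110

dc 75 77 a7 62 fd f0 09 19 05 ed c6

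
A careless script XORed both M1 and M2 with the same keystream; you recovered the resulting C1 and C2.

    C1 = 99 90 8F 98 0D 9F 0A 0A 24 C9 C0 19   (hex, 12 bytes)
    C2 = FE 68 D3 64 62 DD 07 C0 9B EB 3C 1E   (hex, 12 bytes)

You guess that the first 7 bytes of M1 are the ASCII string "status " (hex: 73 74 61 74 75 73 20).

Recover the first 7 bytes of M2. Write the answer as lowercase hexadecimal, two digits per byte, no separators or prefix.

148c3d881a312d

First, C1 ⊕ C2 = (M1 ⊕ K) ⊕ (M2 ⊕ K) = M1 ⊕ M2, so the key drops out. Then M2 = (M1 ⊕ M2) ⊕ M1 over the first 7 bytes.
byte 0: (99 XOR fe) XOR 73 = 67 XOR 73 = 14
byte 1: (90 XOR 68) XOR 74 = f8 XOR 74 = 8c
byte 2: (8f XOR d3) XOR 61 = 5c XOR 61 = 3d
byte 3: (98 XOR 64) XOR 74 = fc XOR 74 = 88
byte 4: (0d XOR 62) XOR 75 = 6f XOR 75 = 1a
byte 5: (9f XOR dd) XOR 73 = 42 XOR 73 = 31
byte 6: (0a XOR 07) XOR 20 = 0d XOR 20 = 2d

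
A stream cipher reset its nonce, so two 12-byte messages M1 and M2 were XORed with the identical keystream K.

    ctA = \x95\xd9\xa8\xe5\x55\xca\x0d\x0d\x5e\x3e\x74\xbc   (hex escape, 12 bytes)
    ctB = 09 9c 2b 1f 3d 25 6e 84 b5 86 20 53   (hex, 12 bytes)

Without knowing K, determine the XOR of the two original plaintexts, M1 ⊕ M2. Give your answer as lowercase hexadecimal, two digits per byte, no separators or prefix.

ctA ⊕ ctB = (M1 ⊕ K) ⊕ (M2 ⊕ K) = M1 ⊕ M2 — the shared key cancels under XOR.
byte 0: 95 ^ 09 = 9c
byte 1: d9 ^ 9c = 45
byte 2: a8 ^ 2b = 83
byte 3: e5 ^ 1f = fa
byte 4: 55 ^ 3d = 68
byte 5: ca ^ 25 = ef
byte 6: 0d ^ 6e = 63
byte 7: 0d ^ 84 = 89
byte 8: 5e ^ b5 = eb
byte 9: 3e ^ 86 = b8
byte 10: 74 ^ 20 = 54
byte 11: bc ^ 53 = ef

9c4583fa68ef6389ebb854ef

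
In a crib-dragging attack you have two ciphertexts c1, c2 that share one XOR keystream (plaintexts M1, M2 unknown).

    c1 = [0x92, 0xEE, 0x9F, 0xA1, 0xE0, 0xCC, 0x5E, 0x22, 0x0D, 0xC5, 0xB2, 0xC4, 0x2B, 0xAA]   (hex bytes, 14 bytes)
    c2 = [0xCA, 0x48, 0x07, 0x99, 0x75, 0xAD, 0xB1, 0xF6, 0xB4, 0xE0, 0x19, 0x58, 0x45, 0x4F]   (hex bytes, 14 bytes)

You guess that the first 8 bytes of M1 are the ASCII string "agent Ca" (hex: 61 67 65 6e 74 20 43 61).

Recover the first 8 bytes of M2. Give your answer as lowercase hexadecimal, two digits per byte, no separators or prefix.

39c1fd56e141acb5

First, c1 ⊕ c2 = (M1 ⊕ K) ⊕ (M2 ⊕ K) = M1 ⊕ M2, so the key drops out. Then M2 = (M1 ⊕ M2) ⊕ M1 over the first 8 bytes.
byte 0: (92 ^ ca) ^ 61 = 58 ^ 61 = 39
byte 1: (ee ^ 48) ^ 67 = a6 ^ 67 = c1
byte 2: (9f ^ 07) ^ 65 = 98 ^ 65 = fd
byte 3: (a1 ^ 99) ^ 6e = 38 ^ 6e = 56
byte 4: (e0 ^ 75) ^ 74 = 95 ^ 74 = e1
byte 5: (cc ^ ad) ^ 20 = 61 ^ 20 = 41
byte 6: (5e ^ b1) ^ 43 = ef ^ 43 = ac
byte 7: (22 ^ f6) ^ 61 = d4 ^ 61 = b5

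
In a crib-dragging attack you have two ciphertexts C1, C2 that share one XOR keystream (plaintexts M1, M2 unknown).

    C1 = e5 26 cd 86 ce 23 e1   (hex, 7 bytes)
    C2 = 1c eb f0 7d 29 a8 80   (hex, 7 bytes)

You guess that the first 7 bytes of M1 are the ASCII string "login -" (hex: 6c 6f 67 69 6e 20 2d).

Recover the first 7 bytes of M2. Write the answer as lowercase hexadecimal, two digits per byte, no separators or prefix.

First, C1 ⊕ C2 = (M1 ⊕ K) ⊕ (M2 ⊕ K) = M1 ⊕ M2, so the key drops out. Then M2 = (M1 ⊕ M2) ⊕ M1 over the first 7 bytes.
byte 0: (e5 ^ 1c) ^ 6c = f9 ^ 6c = 95
byte 1: (26 ^ eb) ^ 6f = cd ^ 6f = a2
byte 2: (cd ^ f0) ^ 67 = 3d ^ 67 = 5a
byte 3: (86 ^ 7d) ^ 69 = fb ^ 69 = 92
byte 4: (ce ^ 29) ^ 6e = e7 ^ 6e = 89
byte 5: (23 ^ a8) ^ 20 = 8b ^ 20 = ab
byte 6: (e1 ^ 80) ^ 2d = 61 ^ 2d = 4c

95a25a9289ab4c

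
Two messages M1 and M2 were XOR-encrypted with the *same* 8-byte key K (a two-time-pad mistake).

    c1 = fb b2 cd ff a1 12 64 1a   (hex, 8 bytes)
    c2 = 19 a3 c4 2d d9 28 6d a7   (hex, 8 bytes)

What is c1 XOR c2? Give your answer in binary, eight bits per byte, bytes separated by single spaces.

c1 ⊕ c2 = (M1 ⊕ K) ⊕ (M2 ⊕ K) = M1 ⊕ M2 — the shared key cancels under XOR.
251 xor  25 = 226
178 xor 163 =  17
205 xor 196 =   9
255 xor  45 = 210
161 xor 217 = 120
 18 xor  40 =  58
100 xor 109 =   9
 26 xor 167 = 189

11100010 00010001 00001001 11010010 01111000 00111010 00001001 10111101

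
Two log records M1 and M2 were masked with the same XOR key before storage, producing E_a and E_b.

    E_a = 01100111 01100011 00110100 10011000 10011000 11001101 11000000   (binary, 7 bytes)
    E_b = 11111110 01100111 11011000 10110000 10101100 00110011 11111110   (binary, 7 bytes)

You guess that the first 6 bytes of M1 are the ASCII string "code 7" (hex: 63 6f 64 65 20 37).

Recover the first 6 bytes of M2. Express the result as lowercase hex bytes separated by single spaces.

fa 6b 88 4d 14 c9

First, E_a ⊕ E_b = (M1 ⊕ K) ⊕ (M2 ⊕ K) = M1 ⊕ M2, so the key drops out. Then M2 = (M1 ⊕ M2) ⊕ M1 over the first 6 bytes.
byte 0: (67 XOR fe) XOR 63 = 99 XOR 63 = fa
byte 1: (63 XOR 67) XOR 6f = 04 XOR 6f = 6b
byte 2: (34 XOR d8) XOR 64 = ec XOR 64 = 88
byte 3: (98 XOR b0) XOR 65 = 28 XOR 65 = 4d
byte 4: (98 XOR ac) XOR 20 = 34 XOR 20 = 14
byte 5: (cd XOR 33) XOR 37 = fe XOR 37 = c9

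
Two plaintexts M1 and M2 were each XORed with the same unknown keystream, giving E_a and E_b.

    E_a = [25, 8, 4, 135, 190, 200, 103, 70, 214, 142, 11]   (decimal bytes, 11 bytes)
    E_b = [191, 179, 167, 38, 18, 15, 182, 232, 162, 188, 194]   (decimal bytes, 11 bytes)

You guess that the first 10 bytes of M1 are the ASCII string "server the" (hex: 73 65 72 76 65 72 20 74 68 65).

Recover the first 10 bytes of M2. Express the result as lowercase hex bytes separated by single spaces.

First, E_a ⊕ E_b = (M1 ⊕ K) ⊕ (M2 ⊕ K) = M1 ⊕ M2, so the key drops out. Then M2 = (M1 ⊕ M2) ⊕ M1 over the first 10 bytes.
byte 0: (19 ^ bf) ^ 73 = a6 ^ 73 = d5
byte 1: (08 ^ b3) ^ 65 = bb ^ 65 = de
byte 2: (04 ^ a7) ^ 72 = a3 ^ 72 = d1
byte 3: (87 ^ 26) ^ 76 = a1 ^ 76 = d7
byte 4: (be ^ 12) ^ 65 = ac ^ 65 = c9
byte 5: (c8 ^ 0f) ^ 72 = c7 ^ 72 = b5
byte 6: (67 ^ b6) ^ 20 = d1 ^ 20 = f1
byte 7: (46 ^ e8) ^ 74 = ae ^ 74 = da
byte 8: (d6 ^ a2) ^ 68 = 74 ^ 68 = 1c
byte 9: (8e ^ bc) ^ 65 = 32 ^ 65 = 57

d5 de d1 d7 c9 b5 f1 da 1c 57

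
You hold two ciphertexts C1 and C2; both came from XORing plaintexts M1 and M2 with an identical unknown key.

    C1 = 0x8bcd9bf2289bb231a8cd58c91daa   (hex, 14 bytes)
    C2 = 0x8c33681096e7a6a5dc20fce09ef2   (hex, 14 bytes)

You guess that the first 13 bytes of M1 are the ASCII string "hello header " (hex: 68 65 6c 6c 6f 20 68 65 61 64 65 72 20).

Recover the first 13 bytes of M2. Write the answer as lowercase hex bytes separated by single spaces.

First, C1 ⊕ C2 = (M1 ⊕ K) ⊕ (M2 ⊕ K) = M1 ⊕ M2, so the key drops out. Then M2 = (M1 ⊕ M2) ⊕ M1 over the first 13 bytes.
byte 0: (8b xor 8c) xor 68 = 07 xor 68 = 6f
byte 1: (cd xor 33) xor 65 = fe xor 65 = 9b
byte 2: (9b xor 68) xor 6c = f3 xor 6c = 9f
byte 3: (f2 xor 10) xor 6c = e2 xor 6c = 8e
byte 4: (28 xor 96) xor 6f = be xor 6f = d1
byte 5: (9b xor e7) xor 20 = 7c xor 20 = 5c
byte 6: (b2 xor a6) xor 68 = 14 xor 68 = 7c
byte 7: (31 xor a5) xor 65 = 94 xor 65 = f1
byte 8: (a8 xor dc) xor 61 = 74 xor 61 = 15
byte 9: (cd xor 20) xor 64 = ed xor 64 = 89
byte 10: (58 xor fc) xor 65 = a4 xor 65 = c1
byte 11: (c9 xor e0) xor 72 = 29 xor 72 = 5b
byte 12: (1d xor 9e) xor 20 = 83 xor 20 = a3

6f 9b 9f 8e d1 5c 7c f1 15 89 c1 5b a3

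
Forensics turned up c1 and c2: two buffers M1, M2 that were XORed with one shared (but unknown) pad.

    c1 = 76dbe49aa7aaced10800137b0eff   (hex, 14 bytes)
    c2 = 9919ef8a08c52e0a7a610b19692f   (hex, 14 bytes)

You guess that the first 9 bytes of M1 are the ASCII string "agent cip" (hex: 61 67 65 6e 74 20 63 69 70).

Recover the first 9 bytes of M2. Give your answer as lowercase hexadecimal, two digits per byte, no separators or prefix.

8ea56e7edb4f83b202

First, c1 ⊕ c2 = (M1 ⊕ K) ⊕ (M2 ⊕ K) = M1 ⊕ M2, so the key drops out. Then M2 = (M1 ⊕ M2) ⊕ M1 over the first 9 bytes.
byte 0: (76 ⊕ 99) ⊕ 61 = ef ⊕ 61 = 8e
byte 1: (db ⊕ 19) ⊕ 67 = c2 ⊕ 67 = a5
byte 2: (e4 ⊕ ef) ⊕ 65 = 0b ⊕ 65 = 6e
byte 3: (9a ⊕ 8a) ⊕ 6e = 10 ⊕ 6e = 7e
byte 4: (a7 ⊕ 08) ⊕ 74 = af ⊕ 74 = db
byte 5: (aa ⊕ c5) ⊕ 20 = 6f ⊕ 20 = 4f
byte 6: (ce ⊕ 2e) ⊕ 63 = e0 ⊕ 63 = 83
byte 7: (d1 ⊕ 0a) ⊕ 69 = db ⊕ 69 = b2
byte 8: (08 ⊕ 7a) ⊕ 70 = 72 ⊕ 70 = 02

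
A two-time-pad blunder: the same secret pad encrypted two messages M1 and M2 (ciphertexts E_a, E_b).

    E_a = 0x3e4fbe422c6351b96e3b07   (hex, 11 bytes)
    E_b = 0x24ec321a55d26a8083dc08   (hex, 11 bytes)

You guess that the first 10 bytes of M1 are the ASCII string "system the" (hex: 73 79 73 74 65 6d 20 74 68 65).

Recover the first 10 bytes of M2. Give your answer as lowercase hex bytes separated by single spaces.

69 da ff 2c 1c dc 1b 4d 85 82

First, E_a ⊕ E_b = (M1 ⊕ K) ⊕ (M2 ⊕ K) = M1 ⊕ M2, so the key drops out. Then M2 = (M1 ⊕ M2) ⊕ M1 over the first 10 bytes.
byte 0: (3e ⊕ 24) ⊕ 73 = 1a ⊕ 73 = 69
byte 1: (4f ⊕ ec) ⊕ 79 = a3 ⊕ 79 = da
byte 2: (be ⊕ 32) ⊕ 73 = 8c ⊕ 73 = ff
byte 3: (42 ⊕ 1a) ⊕ 74 = 58 ⊕ 74 = 2c
byte 4: (2c ⊕ 55) ⊕ 65 = 79 ⊕ 65 = 1c
byte 5: (63 ⊕ d2) ⊕ 6d = b1 ⊕ 6d = dc
byte 6: (51 ⊕ 6a) ⊕ 20 = 3b ⊕ 20 = 1b
byte 7: (b9 ⊕ 80) ⊕ 74 = 39 ⊕ 74 = 4d
byte 8: (6e ⊕ 83) ⊕ 68 = ed ⊕ 68 = 85
byte 9: (3b ⊕ dc) ⊕ 65 = e7 ⊕ 65 = 82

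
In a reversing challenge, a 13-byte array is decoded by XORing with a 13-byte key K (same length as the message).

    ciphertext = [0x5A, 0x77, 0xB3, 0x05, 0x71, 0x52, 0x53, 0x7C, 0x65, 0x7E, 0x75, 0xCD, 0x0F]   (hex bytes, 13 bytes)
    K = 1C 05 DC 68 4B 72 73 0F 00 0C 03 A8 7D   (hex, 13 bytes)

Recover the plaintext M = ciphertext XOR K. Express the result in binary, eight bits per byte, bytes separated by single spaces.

01000110 01110010 01101111 01101101 00111010 00100000 00100000 01110011 01100101 01110010 01110110 01100101 01110010

XOR is its own inverse, so applying the key byte-wise gives the result directly.
 90 ⊕  28 =  70
119 ⊕   5 = 114
179 ⊕ 220 = 111
  5 ⊕ 104 = 109
113 ⊕  75 =  58
 82 ⊕ 114 =  32
 83 ⊕ 115 =  32
124 ⊕  15 = 115
101 ⊕   0 = 101
126 ⊕  12 = 114
117 ⊕   3 = 118
205 ⊕ 168 = 101
 15 ⊕ 125 = 114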